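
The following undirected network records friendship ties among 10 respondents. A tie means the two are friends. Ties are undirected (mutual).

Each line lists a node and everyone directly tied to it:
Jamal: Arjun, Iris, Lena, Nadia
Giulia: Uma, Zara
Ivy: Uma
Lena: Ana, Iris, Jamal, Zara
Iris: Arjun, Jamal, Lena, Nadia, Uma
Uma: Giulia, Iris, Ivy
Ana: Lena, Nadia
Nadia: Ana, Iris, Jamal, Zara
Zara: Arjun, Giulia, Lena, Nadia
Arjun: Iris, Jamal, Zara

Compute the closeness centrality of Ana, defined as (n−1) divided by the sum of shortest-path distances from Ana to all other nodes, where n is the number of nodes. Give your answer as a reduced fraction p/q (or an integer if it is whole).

Distances from Ana: Arjun:3, Giulia:3, Iris:2, Ivy:4, Jamal:2, Lena:1, Nadia:1, Uma:3, Zara:2. Sum = 21.
n = 10, so closeness = 9/21 = 3/7.

3/7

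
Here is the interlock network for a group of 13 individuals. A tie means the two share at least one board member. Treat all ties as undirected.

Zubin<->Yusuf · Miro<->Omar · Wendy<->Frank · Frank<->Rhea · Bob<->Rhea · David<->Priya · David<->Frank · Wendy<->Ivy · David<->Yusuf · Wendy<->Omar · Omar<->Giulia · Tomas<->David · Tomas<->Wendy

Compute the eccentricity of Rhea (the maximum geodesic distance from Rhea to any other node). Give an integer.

Distances from Rhea: Bob:1, David:2, Frank:1, Giulia:4, Ivy:3, Miro:4, Omar:3, Priya:3, Tomas:3, Wendy:2, Yusuf:3, Zubin:4.
The largest is 4 (to Zubin, Miro, and Giulia), so the eccentricity of Rhea is 4.

4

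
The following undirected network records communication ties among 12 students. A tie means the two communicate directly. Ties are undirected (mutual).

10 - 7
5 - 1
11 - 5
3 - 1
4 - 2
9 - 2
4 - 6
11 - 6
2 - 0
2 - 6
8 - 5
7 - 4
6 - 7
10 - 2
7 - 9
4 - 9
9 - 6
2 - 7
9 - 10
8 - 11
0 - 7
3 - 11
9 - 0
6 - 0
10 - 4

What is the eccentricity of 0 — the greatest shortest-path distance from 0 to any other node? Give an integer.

4

Distances from 0: 1:4, 2:1, 3:3, 4:2, 5:3, 6:1, 7:1, 8:3, 9:1, 10:2, 11:2.
The largest is 4 (to 1), so the eccentricity of 0 is 4.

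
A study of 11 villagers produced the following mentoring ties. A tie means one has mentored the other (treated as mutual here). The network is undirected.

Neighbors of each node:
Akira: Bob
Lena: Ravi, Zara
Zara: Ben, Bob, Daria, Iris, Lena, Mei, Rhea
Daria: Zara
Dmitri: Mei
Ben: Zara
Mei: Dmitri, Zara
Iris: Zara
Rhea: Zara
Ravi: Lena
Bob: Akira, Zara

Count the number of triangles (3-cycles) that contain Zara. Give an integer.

0

Zara's neighbors are Ben, Bob, Daria, Iris, Lena, Mei, and Rhea, but none of them are tied to each other, so no triangle contains Zara.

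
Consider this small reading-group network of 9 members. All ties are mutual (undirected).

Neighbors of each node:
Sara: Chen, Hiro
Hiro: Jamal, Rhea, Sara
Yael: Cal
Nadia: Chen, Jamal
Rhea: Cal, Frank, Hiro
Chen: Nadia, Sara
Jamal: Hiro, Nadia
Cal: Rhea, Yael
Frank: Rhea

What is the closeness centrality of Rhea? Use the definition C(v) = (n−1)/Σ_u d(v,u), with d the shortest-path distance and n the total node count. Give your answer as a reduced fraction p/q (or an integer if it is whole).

8/15

Distances from Rhea: Cal:1, Chen:3, Frank:1, Hiro:1, Jamal:2, Nadia:3, Sara:2, Yael:2. Sum = 15.
n = 9, so closeness = 8/15.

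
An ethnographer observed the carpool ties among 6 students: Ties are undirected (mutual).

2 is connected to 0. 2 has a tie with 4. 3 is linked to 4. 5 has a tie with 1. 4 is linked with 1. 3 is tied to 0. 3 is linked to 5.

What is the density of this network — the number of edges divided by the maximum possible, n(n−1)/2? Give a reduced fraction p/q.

There are 7 edges and 6 nodes, so the maximum possible is C(6,2) = 15.
Density = 7/15.

7/15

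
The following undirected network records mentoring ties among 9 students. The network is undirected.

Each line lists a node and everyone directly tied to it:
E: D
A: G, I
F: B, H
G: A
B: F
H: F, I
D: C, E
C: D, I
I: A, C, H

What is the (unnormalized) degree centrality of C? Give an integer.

2

C is directly tied to D and I. That is 2 neighbors, so the degree of C is 2.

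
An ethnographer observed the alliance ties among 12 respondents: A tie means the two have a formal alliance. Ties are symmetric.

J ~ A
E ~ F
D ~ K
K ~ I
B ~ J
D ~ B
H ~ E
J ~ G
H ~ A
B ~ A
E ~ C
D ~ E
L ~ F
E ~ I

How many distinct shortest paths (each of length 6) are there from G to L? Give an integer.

2

The shortest distance is 6. The length-6 paths are: G–J–A–H–E–F–L; G–J–B–D–E–F–L.
That gives 2 distinct shortest paths.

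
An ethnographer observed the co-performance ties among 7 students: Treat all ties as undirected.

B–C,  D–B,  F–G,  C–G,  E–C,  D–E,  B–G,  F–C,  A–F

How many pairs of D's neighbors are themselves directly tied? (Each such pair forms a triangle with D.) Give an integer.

0

D's neighbors are B and E, but none of them are tied to each other, so no triangle contains D.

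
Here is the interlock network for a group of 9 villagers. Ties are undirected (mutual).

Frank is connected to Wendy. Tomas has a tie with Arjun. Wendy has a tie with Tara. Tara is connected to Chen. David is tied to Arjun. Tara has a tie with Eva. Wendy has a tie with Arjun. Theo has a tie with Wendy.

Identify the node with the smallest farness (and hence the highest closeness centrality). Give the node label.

Farness (sum of distances to all others) for each node — Arjun:15, Chen:22, David:22, Eva:22, Frank:19, Tara:15, Theo:19, Tomas:22, Wendy:12.
The smallest farness is 12, for Wendy, so Wendy has the highest closeness.

Wendy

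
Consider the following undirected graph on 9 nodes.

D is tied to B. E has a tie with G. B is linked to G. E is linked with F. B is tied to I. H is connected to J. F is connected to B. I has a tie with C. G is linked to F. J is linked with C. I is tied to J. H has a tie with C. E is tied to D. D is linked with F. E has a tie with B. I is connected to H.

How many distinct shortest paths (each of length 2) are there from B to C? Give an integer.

The shortest distance is 2, and the only length-2 path is B–I–C. So there is exactly 1 shortest path.

1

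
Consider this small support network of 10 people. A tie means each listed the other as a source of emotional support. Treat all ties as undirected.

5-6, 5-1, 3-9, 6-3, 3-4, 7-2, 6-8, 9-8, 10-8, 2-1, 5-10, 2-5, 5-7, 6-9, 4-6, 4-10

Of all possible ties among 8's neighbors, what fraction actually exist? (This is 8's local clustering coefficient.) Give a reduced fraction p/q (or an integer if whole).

8's neighbors: 6, 9, and 10 (k = 3).
Possible neighbor pairs: C(3,2) = 3. Edges among them: 6–9 → e = 1.
Clustering(8) = 1/3.

1/3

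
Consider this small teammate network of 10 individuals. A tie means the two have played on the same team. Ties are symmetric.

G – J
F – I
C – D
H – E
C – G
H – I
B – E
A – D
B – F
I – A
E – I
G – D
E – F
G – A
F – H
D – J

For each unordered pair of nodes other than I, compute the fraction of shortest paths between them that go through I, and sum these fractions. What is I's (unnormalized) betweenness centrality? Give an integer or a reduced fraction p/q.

20

Pairs whose geodesics pass through I — D–H: 1; D–E: 1; D–B: 2/2; D–F: 1; J–H: 2/2; J–E: 2/2; J–B: 4/4; J–F: 2/2; A–H: 1; A–E: 1; A–B: 2/2; A–F: 1; G–H: 1; G–E: 1 … (+6 more pairs).
All other pairs contribute 0.
Summing the contributions gives betweenness(I) = 20.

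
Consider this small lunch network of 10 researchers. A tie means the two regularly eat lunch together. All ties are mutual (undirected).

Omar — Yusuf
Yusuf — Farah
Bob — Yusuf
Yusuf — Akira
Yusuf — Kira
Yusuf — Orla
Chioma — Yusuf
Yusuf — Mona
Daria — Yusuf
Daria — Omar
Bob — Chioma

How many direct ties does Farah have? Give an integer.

Farah is directly tied to Yusuf. That is 1 neighbor, so the degree of Farah is 1.

1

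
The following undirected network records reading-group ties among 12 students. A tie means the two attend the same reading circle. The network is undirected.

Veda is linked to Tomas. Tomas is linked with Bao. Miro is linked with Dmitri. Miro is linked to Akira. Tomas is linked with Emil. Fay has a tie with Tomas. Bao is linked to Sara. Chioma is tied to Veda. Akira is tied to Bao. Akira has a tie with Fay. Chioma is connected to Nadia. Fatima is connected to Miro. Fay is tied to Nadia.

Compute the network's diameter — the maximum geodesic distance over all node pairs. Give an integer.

Eccentricity of each node (its greatest distance to any other): Akira:3, Bao:3, Chioma:5, Dmitri:5, Emil:5, Fatima:5, Fay:3, Miro:4, Nadia:4, Sara:4, Tomas:4, Veda:5.
The maximum eccentricity is 5, realized for instance by the pair Dmitri–Veda via Dmitri – Miro – Akira – Fay – Tomas – Veda. So the diameter is 5.

5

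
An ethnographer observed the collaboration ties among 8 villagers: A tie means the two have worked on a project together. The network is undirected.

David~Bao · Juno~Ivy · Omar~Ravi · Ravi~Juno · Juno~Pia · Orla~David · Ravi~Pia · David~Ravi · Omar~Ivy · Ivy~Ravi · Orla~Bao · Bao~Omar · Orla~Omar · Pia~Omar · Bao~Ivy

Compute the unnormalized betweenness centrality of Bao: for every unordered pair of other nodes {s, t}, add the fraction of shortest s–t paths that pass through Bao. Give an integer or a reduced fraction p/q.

Pairs whose geodesics pass through Bao — Ivy–Orla: 1/2; Ivy–David: 1/2; Orla–Juno: 1/5; Omar–David: 1/3.
All other pairs contribute 0.
Summing the contributions gives betweenness(Bao) = 23/15.

23/15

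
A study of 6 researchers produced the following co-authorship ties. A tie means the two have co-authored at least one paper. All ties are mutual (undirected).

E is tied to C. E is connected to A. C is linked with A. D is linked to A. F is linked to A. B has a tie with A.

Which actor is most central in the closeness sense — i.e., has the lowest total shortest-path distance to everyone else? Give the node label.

Farness (sum of distances to all others) for each node — A:5, B:9, C:8, D:9, E:8, F:9.
The smallest farness is 5, for A, so A has the highest closeness.

A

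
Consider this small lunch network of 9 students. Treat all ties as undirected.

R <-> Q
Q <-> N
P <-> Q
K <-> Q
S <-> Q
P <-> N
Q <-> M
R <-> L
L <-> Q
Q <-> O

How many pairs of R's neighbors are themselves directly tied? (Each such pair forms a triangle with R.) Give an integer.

1

R's neighbors: L and Q.
Neighbor pairs that are themselves tied: R–L–Q. Each forms one triangle with R, for 1 in total.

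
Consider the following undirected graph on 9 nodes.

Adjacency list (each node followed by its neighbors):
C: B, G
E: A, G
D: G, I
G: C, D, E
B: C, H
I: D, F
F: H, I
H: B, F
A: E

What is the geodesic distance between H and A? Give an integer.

One shortest route is H – B – C – G – E – A, which uses 5 edges, and at distance 4 from H we only reach {E}, which does not include A. So d(H,A) = 5.

5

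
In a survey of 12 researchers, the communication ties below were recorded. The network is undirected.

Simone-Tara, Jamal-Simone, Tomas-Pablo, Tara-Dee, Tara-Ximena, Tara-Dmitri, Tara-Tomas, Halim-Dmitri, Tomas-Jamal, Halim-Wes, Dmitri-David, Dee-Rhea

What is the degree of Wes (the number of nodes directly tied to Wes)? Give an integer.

1

Wes is directly tied to Halim. That is 1 neighbor, so the degree of Wes is 1.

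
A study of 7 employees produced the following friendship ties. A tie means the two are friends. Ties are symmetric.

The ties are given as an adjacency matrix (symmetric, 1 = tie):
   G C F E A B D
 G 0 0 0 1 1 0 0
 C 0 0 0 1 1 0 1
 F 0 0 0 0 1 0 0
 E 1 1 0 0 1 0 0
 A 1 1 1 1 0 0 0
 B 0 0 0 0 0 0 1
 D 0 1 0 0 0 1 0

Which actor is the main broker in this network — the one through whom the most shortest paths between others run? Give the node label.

Unnormalized betweenness of each node: A:13/2, B:0, C:8, D:5, E:3/2, F:0, G:0.
C has the largest value, 8, making it the main broker — the node through which the most shortest paths run.

C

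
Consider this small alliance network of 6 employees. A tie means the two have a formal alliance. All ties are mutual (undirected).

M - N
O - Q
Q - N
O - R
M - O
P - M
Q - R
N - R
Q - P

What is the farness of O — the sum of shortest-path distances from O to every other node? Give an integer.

7

Distances from O: M:1, N:2, P:2, Q:1, R:1.
Sum = 1 + 2 + 2 + 1 + 1 = 7.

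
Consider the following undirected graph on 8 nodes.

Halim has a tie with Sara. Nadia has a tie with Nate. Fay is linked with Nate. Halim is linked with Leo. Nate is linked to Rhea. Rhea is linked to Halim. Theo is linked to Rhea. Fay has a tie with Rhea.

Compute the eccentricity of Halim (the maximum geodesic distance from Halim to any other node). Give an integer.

3

Distances from Halim: Fay:2, Leo:1, Nadia:3, Nate:2, Rhea:1, Sara:1, Theo:2.
The largest is 3 (to Nadia), so the eccentricity of Halim is 3.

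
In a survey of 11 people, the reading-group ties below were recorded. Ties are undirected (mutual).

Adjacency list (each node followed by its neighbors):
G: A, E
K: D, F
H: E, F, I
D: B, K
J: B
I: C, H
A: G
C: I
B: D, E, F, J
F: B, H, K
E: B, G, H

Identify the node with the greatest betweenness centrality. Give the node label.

E

Unnormalized betweenness of each node: A:0, B:18, C:0, D:2, E:20, F:11, G:9, H:37/2, I:9, J:0, K:3/2.
E has the largest value, 20, making it the main broker — the node through which the most shortest paths run.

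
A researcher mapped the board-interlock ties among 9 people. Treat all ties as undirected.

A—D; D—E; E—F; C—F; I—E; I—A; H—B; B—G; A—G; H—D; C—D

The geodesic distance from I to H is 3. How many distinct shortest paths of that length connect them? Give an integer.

2

The shortest distance is 3. The length-3 paths are: I–E–D–H; I–A–D–H.
That gives 2 distinct shortest paths.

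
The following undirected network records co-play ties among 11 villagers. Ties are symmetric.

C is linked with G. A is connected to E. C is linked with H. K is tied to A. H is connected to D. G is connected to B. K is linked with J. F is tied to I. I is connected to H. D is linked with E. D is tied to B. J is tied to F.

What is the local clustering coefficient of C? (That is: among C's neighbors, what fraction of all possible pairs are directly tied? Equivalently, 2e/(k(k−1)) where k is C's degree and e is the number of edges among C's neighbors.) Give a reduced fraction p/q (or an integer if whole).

C's neighbors: G and H (k = 2).
Possible neighbor pairs: C(2,2) = 1. Edges among them: none → e = 0.
Clustering(C) = 0/1.

0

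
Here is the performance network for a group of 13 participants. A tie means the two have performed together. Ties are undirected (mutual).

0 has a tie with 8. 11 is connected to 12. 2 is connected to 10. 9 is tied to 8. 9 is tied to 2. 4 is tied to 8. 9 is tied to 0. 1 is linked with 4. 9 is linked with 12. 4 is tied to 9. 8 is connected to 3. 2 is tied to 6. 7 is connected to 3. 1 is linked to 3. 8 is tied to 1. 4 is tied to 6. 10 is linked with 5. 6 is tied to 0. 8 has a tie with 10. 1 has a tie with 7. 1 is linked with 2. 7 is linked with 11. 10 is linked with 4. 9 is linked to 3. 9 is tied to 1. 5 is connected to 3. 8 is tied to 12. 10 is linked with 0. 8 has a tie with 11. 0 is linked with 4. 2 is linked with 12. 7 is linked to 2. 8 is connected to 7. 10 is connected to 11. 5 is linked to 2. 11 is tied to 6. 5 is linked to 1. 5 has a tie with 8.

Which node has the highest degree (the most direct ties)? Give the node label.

Degrees — 0:5, 1:7, 2:7, 3:5, 4:6, 5:5, 6:4, 7:5, 8:10, 9:7, 10:6, 11:5, 12:4.
The maximum is 10, attained only by 8.

8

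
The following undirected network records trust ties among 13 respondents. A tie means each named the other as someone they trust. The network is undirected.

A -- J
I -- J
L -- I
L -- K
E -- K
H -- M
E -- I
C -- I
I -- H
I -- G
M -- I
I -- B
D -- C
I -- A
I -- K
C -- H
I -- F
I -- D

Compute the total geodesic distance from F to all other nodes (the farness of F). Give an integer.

23

Distances from F: A:2, B:2, C:2, D:2, E:2, G:2, H:2, I:1, J:2, K:2, L:2, M:2.
Sum = 2 + 2 + 2 + 2 + 2 + 2 + 2 + 1 + 2 + 2 + 2 + 2 = 23.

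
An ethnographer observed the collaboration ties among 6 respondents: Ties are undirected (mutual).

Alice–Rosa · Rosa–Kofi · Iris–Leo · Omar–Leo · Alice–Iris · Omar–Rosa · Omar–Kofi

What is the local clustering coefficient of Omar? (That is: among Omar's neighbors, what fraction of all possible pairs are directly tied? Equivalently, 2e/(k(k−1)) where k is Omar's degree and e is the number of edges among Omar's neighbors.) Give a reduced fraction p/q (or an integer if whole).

Omar's neighbors: Kofi, Leo, and Rosa (k = 3).
Possible neighbor pairs: C(3,2) = 3. Edges among them: Kofi–Rosa → e = 1.
Clustering(Omar) = 1/3.

1/3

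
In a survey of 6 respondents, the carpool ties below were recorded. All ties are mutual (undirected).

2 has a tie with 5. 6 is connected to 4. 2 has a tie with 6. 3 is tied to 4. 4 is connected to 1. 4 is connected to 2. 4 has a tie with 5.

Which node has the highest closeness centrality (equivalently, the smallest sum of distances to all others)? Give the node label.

4

Farness (sum of distances to all others) for each node — 1:9, 2:7, 3:9, 4:5, 5:8, 6:8.
The smallest farness is 5, for 4, so 4 has the highest closeness.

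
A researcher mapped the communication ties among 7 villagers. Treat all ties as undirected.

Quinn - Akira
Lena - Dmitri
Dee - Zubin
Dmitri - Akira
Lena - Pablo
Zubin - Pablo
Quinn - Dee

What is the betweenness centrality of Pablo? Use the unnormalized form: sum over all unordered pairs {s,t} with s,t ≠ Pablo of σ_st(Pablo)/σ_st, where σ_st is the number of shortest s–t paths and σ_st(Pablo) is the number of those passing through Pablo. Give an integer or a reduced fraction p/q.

3

Pairs whose geodesics pass through Pablo — Dee–Lena: 1; Zubin–Lena: 1; Zubin–Dmitri: 1.
All other pairs contribute 0.
Summing the contributions gives betweenness(Pablo) = 3.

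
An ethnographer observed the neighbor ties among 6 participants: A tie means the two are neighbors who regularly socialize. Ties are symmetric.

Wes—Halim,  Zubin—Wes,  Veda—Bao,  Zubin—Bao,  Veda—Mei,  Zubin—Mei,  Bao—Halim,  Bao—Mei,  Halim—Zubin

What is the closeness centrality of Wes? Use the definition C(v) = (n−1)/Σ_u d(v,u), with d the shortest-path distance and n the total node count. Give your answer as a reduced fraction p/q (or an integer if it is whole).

Distances from Wes: Bao:2, Halim:1, Mei:2, Veda:3, Zubin:1. Sum = 9.
n = 6, so closeness = 5/9.

5/9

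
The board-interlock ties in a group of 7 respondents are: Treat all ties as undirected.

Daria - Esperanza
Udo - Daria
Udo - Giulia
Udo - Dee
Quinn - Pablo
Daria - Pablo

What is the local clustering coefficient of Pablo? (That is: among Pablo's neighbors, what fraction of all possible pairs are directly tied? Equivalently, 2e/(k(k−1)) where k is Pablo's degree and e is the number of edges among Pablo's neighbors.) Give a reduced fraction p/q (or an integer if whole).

Pablo's neighbors: Daria and Quinn (k = 2).
Possible neighbor pairs: C(2,2) = 1. Edges among them: none → e = 0.
Clustering(Pablo) = 0/1.

0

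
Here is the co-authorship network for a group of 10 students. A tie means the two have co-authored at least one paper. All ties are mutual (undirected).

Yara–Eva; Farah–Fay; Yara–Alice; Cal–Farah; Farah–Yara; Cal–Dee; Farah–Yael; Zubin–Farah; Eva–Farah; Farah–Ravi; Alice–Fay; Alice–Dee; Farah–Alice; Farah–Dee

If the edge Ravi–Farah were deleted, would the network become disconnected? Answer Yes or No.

Yes

Without the Ravi–Farah edge there is no alternate route between Ravi and Farah, so the network disconnects. It is a bridge.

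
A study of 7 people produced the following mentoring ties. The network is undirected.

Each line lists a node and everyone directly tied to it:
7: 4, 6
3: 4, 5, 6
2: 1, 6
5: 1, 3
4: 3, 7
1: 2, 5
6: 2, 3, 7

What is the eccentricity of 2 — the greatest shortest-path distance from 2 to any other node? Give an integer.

3

Distances from 2: 1:1, 3:2, 4:3, 5:2, 6:1, 7:2.
The largest is 3 (to 4), so the eccentricity of 2 is 3.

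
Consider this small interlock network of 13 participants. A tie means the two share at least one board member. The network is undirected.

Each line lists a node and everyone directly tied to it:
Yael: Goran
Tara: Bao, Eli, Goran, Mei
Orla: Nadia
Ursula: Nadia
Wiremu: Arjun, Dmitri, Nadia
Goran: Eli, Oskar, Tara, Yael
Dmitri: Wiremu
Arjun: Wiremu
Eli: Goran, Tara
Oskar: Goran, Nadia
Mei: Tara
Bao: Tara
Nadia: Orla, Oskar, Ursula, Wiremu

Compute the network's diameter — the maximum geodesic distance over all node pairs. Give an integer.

6

Eccentricity of each node (its greatest distance to any other): Arjun:6, Bao:6, Dmitri:6, Eli:5, Goran:4, Mei:6, Nadia:4, Orla:5, Oskar:3, Tara:5, Ursula:5, Wiremu:5, Yael:5.
The maximum eccentricity is 6, realized for instance by the pair Arjun–Bao via Arjun – Wiremu – Nadia – Oskar – Goran – Tara – Bao. So the diameter is 6.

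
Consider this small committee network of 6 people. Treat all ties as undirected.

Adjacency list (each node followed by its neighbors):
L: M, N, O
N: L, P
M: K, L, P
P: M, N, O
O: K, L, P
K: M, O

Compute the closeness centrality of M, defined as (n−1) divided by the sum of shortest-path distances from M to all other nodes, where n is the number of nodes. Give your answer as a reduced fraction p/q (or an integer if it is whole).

5/7

Distances from M: K:1, L:1, N:2, O:2, P:1. Sum = 7.
n = 6, so closeness = 5/7.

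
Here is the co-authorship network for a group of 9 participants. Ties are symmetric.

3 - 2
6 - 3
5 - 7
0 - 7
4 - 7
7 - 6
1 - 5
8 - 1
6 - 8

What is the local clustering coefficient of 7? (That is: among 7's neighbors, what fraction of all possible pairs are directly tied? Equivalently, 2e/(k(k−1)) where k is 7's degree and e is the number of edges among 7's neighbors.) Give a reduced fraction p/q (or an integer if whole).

7's neighbors: 0, 4, 5, and 6 (k = 4).
Possible neighbor pairs: C(4,2) = 6. Edges among them: none → e = 0.
Clustering(7) = 0/6 = 0.

0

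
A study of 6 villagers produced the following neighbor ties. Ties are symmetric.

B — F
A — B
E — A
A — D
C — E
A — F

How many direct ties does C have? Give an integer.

C is directly tied to E. That is 1 neighbor, so the degree of C is 1.

1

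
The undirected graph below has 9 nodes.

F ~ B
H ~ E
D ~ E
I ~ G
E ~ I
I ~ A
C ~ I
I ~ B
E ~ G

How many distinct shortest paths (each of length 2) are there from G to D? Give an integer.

1

The shortest distance is 2, and the only length-2 path is G–E–D. So there is exactly 1 shortest path.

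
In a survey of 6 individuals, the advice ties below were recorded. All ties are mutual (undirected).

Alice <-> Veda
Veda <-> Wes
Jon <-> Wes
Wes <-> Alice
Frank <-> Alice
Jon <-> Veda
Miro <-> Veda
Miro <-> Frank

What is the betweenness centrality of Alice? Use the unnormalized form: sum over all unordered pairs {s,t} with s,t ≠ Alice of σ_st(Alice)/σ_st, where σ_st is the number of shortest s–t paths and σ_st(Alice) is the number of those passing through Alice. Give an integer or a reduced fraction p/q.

Pairs whose geodesics pass through Alice — Veda–Frank: 1/2; Jon–Frank: 2/3; Wes–Frank: 1.
All other pairs contribute 0.
Summing the contributions gives betweenness(Alice) = 13/6.

13/6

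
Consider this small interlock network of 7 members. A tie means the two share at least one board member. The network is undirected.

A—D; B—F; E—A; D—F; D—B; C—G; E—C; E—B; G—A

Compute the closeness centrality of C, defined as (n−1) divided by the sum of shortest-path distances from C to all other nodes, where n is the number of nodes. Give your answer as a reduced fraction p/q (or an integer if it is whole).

Distances from C: A:2, B:2, D:3, E:1, F:3, G:1. Sum = 12.
n = 7, so closeness = 6/12 = 1/2.

1/2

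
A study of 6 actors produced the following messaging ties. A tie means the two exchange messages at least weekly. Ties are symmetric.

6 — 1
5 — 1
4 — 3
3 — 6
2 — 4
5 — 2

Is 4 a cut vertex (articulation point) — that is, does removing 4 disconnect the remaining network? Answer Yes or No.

Even without 4, every remaining node can still reach every other (the residual graph is connected), so 4 is not a cut vertex.

No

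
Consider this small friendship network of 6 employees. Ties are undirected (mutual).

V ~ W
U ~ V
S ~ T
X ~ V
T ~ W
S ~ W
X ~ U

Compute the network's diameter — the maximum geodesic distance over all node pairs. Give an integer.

3

Eccentricity of each node (its greatest distance to any other): S:3, T:3, U:3, V:2, W:2, X:3.
The maximum eccentricity is 3, realized for instance by the pair U–T via U – V – W – T. So the diameter is 3.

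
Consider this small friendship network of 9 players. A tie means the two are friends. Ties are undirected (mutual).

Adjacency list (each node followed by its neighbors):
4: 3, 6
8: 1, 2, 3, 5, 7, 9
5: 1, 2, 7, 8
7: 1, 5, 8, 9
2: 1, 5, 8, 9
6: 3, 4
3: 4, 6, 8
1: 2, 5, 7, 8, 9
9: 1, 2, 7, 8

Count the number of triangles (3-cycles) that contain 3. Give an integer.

3's neighbors: 4, 6, and 8.
Neighbor pairs that are themselves tied: 3–4–6. Each forms one triangle with 3, for 1 in total.

1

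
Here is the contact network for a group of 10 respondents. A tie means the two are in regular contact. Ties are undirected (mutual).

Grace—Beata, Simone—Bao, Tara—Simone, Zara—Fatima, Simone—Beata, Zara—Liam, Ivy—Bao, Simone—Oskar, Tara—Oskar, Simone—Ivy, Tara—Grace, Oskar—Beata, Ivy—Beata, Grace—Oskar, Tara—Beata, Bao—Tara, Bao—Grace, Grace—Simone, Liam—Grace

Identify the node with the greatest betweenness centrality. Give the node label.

Grace

Unnormalized betweenness of each node: Bao:5/3, Beata:13/6, Fatima:0, Grace:223/12, Ivy:1/4, Liam:14, Oskar:0, Simone:11/4, Tara:7/12, Zara:8.
Grace has the largest value, 223/12, making it the main broker — the node through which the most shortest paths run.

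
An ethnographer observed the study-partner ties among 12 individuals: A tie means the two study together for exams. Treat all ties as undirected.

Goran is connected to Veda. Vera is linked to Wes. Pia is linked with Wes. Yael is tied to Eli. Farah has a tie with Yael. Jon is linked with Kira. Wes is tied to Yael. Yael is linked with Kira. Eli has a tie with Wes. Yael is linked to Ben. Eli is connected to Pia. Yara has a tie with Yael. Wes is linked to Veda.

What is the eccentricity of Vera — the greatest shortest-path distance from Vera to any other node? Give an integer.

Distances from Vera: Ben:3, Eli:2, Farah:3, Goran:3, Jon:4, Kira:3, Pia:2, Veda:2, Wes:1, Yael:2, Yara:3.
The largest is 4 (to Jon), so the eccentricity of Vera is 4.

4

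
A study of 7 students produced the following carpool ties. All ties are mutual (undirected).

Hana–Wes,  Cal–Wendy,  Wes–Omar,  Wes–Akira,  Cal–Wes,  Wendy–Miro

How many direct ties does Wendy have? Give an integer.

Wendy is directly tied to Cal and Miro. That is 2 neighbors, so the degree of Wendy is 2.

2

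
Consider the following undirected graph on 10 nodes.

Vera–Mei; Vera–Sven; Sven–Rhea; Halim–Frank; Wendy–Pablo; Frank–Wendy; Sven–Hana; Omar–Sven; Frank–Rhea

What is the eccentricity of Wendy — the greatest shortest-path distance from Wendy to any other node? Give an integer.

5

Distances from Wendy: Frank:1, Halim:2, Hana:4, Mei:5, Omar:4, Pablo:1, Rhea:2, Sven:3, Vera:4.
The largest is 5 (to Mei), so the eccentricity of Wendy is 5.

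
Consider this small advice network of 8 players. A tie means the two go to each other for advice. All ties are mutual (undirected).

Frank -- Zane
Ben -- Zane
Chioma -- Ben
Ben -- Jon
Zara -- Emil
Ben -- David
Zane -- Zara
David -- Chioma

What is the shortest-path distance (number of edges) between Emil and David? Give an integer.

One shortest route is Emil – Zara – Zane – Ben – David, which uses 4 edges, and at distance 3 from Emil we only reach {Ben, Frank}, which does not include David. So d(Emil,David) = 4.

4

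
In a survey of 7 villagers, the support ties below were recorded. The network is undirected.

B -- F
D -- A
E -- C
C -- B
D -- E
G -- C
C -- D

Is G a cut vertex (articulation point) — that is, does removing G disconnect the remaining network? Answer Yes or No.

Even without G, every remaining node can still reach every other (the residual graph is connected), so G is not a cut vertex.

No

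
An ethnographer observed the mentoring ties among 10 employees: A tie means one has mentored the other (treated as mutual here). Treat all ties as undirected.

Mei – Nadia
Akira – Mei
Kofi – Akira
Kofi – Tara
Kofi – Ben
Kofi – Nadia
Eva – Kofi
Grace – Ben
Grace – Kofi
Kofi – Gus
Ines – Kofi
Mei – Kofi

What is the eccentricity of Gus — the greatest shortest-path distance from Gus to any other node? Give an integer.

Distances from Gus: Akira:2, Ben:2, Eva:2, Grace:2, Ines:2, Kofi:1, Mei:2, Nadia:2, Tara:2.
The largest is 2 (to Mei, Tara, Ines, Nadia, Ben, Eva, Akira, and Grace), so the eccentricity of Gus is 2.

2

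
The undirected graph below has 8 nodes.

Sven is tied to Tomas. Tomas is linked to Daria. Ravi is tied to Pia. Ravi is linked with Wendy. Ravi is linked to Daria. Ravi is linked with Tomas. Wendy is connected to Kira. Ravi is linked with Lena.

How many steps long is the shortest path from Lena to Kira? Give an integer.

One shortest route is Lena – Ravi – Wendy – Kira, which uses 3 edges, and at distance 2 from Lena we only reach {Daria, Pia, Tomas, Wendy}, which does not include Kira. So d(Lena,Kira) = 3.

3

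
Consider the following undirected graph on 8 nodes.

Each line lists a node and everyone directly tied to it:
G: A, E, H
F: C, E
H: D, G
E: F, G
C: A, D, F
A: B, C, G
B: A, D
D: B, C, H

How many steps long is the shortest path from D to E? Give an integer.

One shortest route is D – H – G – E, which uses 3 edges, and at distance 2 from D we only reach {A, F, G}, which does not include E. So d(D,E) = 3.

3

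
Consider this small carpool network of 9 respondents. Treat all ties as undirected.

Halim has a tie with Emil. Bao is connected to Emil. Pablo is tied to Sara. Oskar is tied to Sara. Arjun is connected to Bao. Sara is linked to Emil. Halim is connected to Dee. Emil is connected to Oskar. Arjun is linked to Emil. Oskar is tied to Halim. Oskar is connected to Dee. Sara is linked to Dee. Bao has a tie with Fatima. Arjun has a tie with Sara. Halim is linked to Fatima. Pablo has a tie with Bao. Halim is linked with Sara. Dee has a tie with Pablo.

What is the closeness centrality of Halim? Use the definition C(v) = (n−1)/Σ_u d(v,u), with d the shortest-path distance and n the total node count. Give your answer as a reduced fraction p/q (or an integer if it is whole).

8/11

Distances from Halim: Arjun:2, Bao:2, Dee:1, Emil:1, Fatima:1, Oskar:1, Pablo:2, Sara:1. Sum = 11.
n = 9, so closeness = 8/11.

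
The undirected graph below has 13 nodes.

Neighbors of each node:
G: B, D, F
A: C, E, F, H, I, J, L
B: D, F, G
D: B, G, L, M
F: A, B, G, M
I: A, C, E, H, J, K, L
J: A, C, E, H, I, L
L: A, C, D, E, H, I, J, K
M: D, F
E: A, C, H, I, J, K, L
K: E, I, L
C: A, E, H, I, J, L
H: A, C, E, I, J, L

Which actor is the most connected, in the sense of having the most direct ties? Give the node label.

Degrees — A:7, B:3, C:6, D:4, E:7, F:4, G:3, H:6, I:7, J:6, K:3, L:8, M:2.
The maximum is 8, attained only by L.

L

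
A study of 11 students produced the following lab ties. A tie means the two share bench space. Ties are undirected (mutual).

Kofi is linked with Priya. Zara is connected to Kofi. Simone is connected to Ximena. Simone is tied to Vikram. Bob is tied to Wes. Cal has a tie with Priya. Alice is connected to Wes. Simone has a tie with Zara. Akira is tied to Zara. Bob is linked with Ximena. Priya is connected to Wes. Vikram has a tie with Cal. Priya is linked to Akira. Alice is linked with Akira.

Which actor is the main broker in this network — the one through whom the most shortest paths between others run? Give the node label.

Unnormalized betweenness of each node: Akira:37/6, Alice:4/3, Bob:4, Cal:4, Kofi:3/2, Priya:79/6, Simone:29/3, Vikram:8/3, Wes:26/3, Ximena:4, Zara:47/6.
Priya has the largest value, 79/6, making it the main broker — the node through which the most shortest paths run.

Priya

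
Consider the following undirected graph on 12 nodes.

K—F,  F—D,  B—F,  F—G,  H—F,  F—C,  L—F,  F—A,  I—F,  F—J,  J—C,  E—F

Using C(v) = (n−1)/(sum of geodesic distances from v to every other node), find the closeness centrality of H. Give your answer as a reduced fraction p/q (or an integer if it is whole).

Distances from H: A:2, B:2, C:2, D:2, E:2, F:1, G:2, I:2, J:2, K:2, L:2. Sum = 21.
n = 12, so closeness = 11/21.

11/21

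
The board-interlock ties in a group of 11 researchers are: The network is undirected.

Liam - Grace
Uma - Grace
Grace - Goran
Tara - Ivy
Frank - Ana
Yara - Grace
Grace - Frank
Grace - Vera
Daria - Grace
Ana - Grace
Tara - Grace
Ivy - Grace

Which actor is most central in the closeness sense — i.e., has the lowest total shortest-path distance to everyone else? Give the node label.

Farness (sum of distances to all others) for each node — Ana:18, Daria:19, Frank:18, Goran:19, Grace:10, Ivy:18, Liam:19, Tara:18, Uma:19, Vera:19, Yara:19.
The smallest farness is 10, for Grace, so Grace has the highest closeness.

Grace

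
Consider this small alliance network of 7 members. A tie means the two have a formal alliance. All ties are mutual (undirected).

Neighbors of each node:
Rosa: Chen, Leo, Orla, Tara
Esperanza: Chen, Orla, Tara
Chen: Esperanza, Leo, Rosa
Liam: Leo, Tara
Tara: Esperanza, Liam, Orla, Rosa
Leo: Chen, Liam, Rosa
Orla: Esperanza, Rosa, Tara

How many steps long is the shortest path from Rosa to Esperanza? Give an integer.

One shortest route is Rosa – Orla – Esperanza, which uses 2 edges, and Rosa and Esperanza are not directly tied, so nothing shorter exists. So d(Rosa,Esperanza) = 2.

2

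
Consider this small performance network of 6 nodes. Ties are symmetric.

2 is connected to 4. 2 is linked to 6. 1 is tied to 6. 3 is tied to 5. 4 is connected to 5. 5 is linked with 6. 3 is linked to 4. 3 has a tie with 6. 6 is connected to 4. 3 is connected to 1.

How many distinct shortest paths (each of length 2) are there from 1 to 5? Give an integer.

2

The shortest distance is 2. The length-2 paths are: 1–6–5; 1–3–5.
That gives 2 distinct shortest paths.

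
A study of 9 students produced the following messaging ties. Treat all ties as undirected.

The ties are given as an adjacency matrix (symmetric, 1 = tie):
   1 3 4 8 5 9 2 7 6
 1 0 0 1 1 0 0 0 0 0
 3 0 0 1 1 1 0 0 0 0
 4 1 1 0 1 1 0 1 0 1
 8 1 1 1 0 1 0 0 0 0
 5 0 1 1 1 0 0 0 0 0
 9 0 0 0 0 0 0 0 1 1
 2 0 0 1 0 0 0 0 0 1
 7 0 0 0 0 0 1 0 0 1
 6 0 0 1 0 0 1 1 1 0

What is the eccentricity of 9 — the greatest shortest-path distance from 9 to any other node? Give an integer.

3

Distances from 9: 1:3, 2:2, 3:3, 4:2, 5:3, 6:1, 7:1, 8:3.
The largest is 3 (to 1, 3, 8, and 5), so the eccentricity of 9 is 3.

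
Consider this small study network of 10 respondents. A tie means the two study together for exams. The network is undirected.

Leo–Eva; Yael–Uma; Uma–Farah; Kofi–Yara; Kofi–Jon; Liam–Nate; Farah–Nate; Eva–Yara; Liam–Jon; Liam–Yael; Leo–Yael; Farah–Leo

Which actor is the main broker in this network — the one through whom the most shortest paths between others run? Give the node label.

Unnormalized betweenness of each node: Eva:6, Farah:5, Jon:6, Kofi:7/2, Leo:19/2, Liam:10, Nate:5/2, Uma:1/2, Yael:15/2, Yara:7/2.
Liam has the largest value, 10, making it the main broker — the node through which the most shortest paths run.

Liam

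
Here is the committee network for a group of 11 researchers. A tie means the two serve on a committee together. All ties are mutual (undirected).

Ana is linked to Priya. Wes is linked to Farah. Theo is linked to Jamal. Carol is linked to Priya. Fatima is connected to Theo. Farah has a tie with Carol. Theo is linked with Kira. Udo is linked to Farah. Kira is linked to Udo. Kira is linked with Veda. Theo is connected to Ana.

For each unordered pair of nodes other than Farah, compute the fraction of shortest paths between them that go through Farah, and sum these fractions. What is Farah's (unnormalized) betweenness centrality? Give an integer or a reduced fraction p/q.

Pairs whose geodesics pass through Farah — Wes–Carol: 1; Wes–Theo: 1; Wes–Priya: 1; Wes–Kira: 1; Wes–Ana: 1; Wes–Udo: 1; Wes–Fatima: 1; Wes–Jamal: 1; Wes–Veda: 1; Carol–Kira: 1; Carol–Udo: 1; Carol–Veda: 1; Priya–Udo: 1.
All other pairs contribute 0.
Summing the contributions gives betweenness(Farah) = 13.

13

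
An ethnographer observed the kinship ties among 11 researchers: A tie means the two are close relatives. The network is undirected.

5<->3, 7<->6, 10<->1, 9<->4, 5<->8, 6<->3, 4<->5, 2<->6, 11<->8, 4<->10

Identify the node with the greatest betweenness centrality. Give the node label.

Unnormalized betweenness of each node: 1:0, 2:0, 3:21, 4:23, 5:32, 6:17, 7:0, 8:9, 9:0, 10:9, 11:0.
5 has the largest value, 32, making it the main broker — the node through which the most shortest paths run.

5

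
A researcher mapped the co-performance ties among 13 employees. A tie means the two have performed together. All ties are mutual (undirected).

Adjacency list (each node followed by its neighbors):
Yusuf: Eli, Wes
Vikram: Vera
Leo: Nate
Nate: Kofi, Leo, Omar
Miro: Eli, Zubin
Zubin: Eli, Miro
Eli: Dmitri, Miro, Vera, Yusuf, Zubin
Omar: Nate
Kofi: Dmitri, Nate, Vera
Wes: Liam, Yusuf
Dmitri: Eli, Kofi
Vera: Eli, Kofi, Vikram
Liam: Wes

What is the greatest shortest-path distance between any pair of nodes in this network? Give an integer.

Eccentricity of each node (its greatest distance to any other): Dmitri:4, Eli:4, Kofi:5, Leo:7, Liam:7, Miro:5, Nate:6, Omar:7, Vera:4, Vikram:5, Wes:6, Yusuf:5, Zubin:5.
The maximum eccentricity is 7, realized for instance by the pair Liam–Leo via Liam – Wes – Yusuf – Eli – Vera – Kofi – Nate – Leo. So the diameter is 7.

7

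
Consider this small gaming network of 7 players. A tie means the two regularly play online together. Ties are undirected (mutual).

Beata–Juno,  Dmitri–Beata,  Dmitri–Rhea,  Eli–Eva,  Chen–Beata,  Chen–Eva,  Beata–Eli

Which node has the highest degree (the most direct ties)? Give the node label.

Beata

Degrees — Beata:4, Chen:2, Dmitri:2, Eli:2, Eva:2, Juno:1, Rhea:1.
The maximum is 4, attained only by Beata.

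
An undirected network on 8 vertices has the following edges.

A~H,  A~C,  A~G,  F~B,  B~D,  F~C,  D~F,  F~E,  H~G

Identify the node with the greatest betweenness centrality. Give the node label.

Unnormalized betweenness of each node: A:10, B:0, C:12, D:0, E:0, F:14, G:0, H:0.
F has the largest value, 14, making it the main broker — the node through which the most shortest paths run.

F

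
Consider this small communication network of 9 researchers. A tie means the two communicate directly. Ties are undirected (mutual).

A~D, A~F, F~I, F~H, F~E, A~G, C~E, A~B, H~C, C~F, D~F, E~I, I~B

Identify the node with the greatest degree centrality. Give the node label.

F

Degrees — A:4, B:2, C:3, D:2, E:3, F:6, G:1, H:2, I:3.
The maximum is 6, attained only by F.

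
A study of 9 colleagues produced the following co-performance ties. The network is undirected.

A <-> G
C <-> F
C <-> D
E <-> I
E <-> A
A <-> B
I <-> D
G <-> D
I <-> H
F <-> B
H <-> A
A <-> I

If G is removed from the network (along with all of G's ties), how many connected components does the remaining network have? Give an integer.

1

G's neighbors (A and D) remain reachable from one another through other ties, so the rest of the network stays in one piece.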